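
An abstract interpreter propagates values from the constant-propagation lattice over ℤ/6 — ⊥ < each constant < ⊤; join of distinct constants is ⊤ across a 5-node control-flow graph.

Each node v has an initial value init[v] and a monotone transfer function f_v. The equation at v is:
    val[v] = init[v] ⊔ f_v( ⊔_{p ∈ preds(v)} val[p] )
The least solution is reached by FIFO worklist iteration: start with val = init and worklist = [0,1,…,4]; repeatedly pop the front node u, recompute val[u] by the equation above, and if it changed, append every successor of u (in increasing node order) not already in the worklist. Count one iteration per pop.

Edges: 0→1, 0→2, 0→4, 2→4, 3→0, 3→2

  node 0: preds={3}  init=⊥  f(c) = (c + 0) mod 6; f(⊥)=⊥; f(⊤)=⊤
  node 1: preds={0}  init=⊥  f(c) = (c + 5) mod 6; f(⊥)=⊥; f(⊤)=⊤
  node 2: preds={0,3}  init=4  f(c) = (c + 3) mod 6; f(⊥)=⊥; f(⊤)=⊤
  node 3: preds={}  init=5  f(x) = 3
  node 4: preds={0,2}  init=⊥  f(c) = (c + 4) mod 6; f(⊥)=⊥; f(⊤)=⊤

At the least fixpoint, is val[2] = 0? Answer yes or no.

Worklist (9 pops):
  #1 pop 0: in=5 → 5 (was ⊥); enqueue []
  #2 pop 1: in=5 → 4 (was ⊥); enqueue []
  #3 pop 2: in=5 → ⊤ (was 4); enqueue []
  #4 pop 3: in=⊥ → ⊤ (was 5); enqueue [0,2]
  #5 pop 4: in=⊤ → ⊤ (was ⊥); enqueue []
  #6 pop 0: in=⊤ → ⊤ (was 5); enqueue [1,4]
  #7 pop 2: in=⊤ → ⊤ (no change)
  #8 pop 1: in=⊤ → ⊤ (was 4); enqueue []
  #9 pop 4: in=⊤ → ⊤ (no change)

Fixpoint:
  val[0] = ⊤
  val[1] = ⊤
  val[2] = ⊤
  val[3] = ⊤
  val[4] = ⊤

no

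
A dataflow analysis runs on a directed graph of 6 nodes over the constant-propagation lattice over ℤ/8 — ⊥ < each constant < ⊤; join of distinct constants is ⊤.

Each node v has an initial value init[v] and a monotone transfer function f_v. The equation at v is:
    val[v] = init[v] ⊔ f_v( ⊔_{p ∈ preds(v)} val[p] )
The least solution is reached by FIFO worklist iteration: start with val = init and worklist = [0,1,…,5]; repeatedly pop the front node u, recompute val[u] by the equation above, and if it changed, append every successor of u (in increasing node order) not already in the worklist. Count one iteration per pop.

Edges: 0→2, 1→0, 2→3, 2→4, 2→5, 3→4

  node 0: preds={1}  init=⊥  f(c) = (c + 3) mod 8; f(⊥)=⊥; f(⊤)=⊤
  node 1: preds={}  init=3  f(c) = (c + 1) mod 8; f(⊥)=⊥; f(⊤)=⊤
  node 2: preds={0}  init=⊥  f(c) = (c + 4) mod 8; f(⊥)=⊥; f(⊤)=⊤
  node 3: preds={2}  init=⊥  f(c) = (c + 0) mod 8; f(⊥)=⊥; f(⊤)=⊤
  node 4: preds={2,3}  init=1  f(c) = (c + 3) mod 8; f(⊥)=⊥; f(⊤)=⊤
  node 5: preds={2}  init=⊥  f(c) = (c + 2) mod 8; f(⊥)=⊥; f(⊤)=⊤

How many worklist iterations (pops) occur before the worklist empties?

6

Trace (6 dequeues):
  [1] u=0 | in 3 | out 6 | prev ⊥ | push {}
  [2] u=1 | in ⊥ | out 3 | ==
  [3] u=2 | in 6 | out 2 | prev ⊥ | push {}
  [4] u=3 | in 2 | out 2 | prev ⊥ | push {}
  [5] u=4 | in 2 | out ⊤ | prev 1 | push {}
  [6] u=5 | in 2 | out 4 | prev ⊥ | push {}

Converged values:
  [0] 6
  [1] 3
  [2] 2
  [3] 2
  [4] ⊤
  [5] 4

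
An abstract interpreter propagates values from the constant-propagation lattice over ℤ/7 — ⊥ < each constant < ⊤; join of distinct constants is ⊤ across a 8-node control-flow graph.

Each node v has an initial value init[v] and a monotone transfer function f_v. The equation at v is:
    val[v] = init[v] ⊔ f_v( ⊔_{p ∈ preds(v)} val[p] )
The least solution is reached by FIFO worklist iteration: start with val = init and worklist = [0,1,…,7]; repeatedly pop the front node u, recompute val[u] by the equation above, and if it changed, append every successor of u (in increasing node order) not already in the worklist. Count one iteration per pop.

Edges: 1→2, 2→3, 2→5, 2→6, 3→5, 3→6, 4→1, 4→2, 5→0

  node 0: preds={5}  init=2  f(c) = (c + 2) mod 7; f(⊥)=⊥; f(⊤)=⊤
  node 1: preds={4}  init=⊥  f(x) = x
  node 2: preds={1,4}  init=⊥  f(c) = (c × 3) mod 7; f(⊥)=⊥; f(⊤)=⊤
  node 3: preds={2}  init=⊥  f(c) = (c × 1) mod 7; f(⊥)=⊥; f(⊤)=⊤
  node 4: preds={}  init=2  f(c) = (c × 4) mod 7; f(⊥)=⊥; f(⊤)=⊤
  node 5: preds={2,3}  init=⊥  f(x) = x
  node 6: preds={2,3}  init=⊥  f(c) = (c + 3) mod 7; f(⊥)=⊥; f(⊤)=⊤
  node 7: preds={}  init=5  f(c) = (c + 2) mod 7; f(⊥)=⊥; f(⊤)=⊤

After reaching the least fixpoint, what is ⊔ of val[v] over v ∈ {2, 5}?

Iteration log — 9 steps:
  step 1. node 0  ⊔preds=⊥  new=2  stable
  step 2. node 1  ⊔preds=2  new=2  old=⊥  +wl: 
  step 3. node 2  ⊔preds=2  new=6  old=⊥  +wl: 
  step 4. node 3  ⊔preds=6  new=6  old=⊥  +wl: 
  step 5. node 4  ⊔preds=⊥  new=2  stable
  step 6. node 5  ⊔preds=6  new=6  old=⊥  +wl: 0
  step 7. node 6  ⊔preds=6  new=2  old=⊥  +wl: 
  step 8. node 7  ⊔preds=⊥  new=5  stable
  step 9. node 0  ⊔preds=6  new=⊤  old=2  +wl: 

Least fixpoint reached:
  node 0: ⊤
  node 1: 2
  node 2: 6
  node 3: 6
  node 4: 2
  node 5: 6
  node 6: 2
  node 7: 5

6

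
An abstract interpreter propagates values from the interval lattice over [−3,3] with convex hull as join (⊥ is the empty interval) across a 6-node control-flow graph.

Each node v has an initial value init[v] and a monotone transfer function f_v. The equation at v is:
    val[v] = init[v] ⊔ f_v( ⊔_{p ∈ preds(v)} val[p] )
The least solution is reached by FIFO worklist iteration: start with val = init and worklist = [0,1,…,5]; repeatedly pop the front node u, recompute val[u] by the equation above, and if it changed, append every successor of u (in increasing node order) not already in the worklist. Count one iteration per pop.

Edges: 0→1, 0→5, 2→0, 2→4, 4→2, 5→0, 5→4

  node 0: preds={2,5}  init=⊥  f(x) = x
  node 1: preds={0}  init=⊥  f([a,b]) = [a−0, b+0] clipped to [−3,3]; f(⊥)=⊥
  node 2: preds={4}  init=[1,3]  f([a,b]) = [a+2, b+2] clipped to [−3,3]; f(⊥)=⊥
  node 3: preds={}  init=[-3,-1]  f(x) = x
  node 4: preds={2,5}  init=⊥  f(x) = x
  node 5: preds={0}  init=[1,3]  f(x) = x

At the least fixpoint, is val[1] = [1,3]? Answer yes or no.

yes

Worklist (7 pops):
  #1 pop 0: in=[1,3] → [1,3] (was ⊥); enqueue []
  #2 pop 1: in=[1,3] → [1,3] (was ⊥); enqueue []
  #3 pop 2: in=⊥ → [1,3] (no change)
  #4 pop 3: in=⊥ → [-3,-1] (no change)
  #5 pop 4: in=[1,3] → [1,3] (was ⊥); enqueue [2]
  #6 pop 5: in=[1,3] → [1,3] (no change)
  #7 pop 2: in=[1,3] → [1,3] (no change)

Fixpoint:
  val[0] = [1,3]
  val[1] = [1,3]
  val[2] = [1,3]
  val[3] = [-3,-1]
  val[4] = [1,3]
  val[5] = [1,3]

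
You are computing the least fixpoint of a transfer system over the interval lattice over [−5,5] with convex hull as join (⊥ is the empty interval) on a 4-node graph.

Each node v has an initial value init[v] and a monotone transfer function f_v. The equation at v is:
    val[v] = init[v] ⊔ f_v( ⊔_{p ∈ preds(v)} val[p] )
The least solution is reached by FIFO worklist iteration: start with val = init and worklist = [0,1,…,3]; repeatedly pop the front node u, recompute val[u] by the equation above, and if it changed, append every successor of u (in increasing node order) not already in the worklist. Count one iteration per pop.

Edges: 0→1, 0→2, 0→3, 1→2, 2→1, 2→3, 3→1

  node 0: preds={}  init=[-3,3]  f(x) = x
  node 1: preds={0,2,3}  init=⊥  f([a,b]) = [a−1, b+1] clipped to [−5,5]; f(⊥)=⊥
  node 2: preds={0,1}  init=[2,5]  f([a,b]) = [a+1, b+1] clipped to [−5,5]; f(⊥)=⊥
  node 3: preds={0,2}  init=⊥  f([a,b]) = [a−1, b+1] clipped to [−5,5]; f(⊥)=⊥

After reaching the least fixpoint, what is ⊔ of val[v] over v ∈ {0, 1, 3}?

Worklist (9 pops):
  #1 pop 0: in=⊥ → [-3,3] (no change)
  #2 pop 1: in=[-3,5] → [-4,5] (was ⊥); enqueue []
  #3 pop 2: in=[-4,5] → [-3,5] (was [2,5]); enqueue [1]
  #4 pop 3: in=[-3,5] → [-4,5] (was ⊥); enqueue []
  #5 pop 1: in=[-4,5] → [-5,5] (was [-4,5]); enqueue [2]
  #6 pop 2: in=[-5,5] → [-4,5] (was [-3,5]); enqueue [1,3]
  #7 pop 1: in=[-4,5] → [-5,5] (no change)
  #8 pop 3: in=[-4,5] → [-5,5] (was [-4,5]); enqueue [1]
  #9 pop 1: in=[-5,5] → [-5,5] (no change)

Fixpoint:
  val[0] = [-3,3]
  val[1] = [-5,5]
  val[2] = [-4,5]
  val[3] = [-5,5]

[-5,5]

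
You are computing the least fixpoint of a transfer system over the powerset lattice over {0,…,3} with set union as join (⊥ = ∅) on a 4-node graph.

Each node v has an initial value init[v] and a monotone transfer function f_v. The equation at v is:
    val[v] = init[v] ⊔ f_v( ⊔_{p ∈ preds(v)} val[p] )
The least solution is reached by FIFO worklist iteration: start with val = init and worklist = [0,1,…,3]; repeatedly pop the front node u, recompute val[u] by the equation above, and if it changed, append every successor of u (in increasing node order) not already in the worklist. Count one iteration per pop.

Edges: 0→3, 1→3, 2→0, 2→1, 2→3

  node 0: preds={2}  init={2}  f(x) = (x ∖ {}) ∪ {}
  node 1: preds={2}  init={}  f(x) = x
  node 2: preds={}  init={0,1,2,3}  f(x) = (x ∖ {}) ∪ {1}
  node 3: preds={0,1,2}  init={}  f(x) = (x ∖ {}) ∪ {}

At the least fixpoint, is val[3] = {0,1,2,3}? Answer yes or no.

yes

Trace (4 dequeues):
  [1] u=0 | in {0,1,2,3} | out {0,1,2,3} | prev {2} | push {}
  [2] u=1 | in {0,1,2,3} | out {0,1,2,3} | prev {} | push {}
  [3] u=2 | in {} | out {0,1,2,3} | ==
  [4] u=3 | in {0,1,2,3} | out {0,1,2,3} | prev {} | push {}

Converged values:
  [0] {0,1,2,3}
  [1] {0,1,2,3}
  [2] {0,1,2,3}
  [3] {0,1,2,3}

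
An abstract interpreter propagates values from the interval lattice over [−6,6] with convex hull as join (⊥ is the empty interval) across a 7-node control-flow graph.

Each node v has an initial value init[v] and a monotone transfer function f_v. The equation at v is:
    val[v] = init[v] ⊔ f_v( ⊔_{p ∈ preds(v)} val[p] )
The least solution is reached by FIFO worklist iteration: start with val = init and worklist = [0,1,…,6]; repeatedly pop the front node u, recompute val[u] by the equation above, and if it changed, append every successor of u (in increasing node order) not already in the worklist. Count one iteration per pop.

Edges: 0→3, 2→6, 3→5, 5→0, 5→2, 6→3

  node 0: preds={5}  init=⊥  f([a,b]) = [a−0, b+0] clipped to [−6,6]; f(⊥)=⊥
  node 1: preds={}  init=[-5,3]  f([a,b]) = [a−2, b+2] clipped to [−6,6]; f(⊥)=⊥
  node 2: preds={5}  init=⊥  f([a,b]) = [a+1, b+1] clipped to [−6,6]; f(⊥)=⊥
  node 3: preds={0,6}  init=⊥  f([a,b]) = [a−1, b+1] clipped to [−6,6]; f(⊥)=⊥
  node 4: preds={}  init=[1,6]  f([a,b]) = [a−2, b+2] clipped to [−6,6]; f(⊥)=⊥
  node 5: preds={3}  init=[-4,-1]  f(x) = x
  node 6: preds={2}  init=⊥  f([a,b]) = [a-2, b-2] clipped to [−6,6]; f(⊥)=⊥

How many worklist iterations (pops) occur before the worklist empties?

46

Trace (46 dequeues):
  [1] u=0 | in [-4,-1] | out [-4,-1] | prev ⊥ | push {}
  [2] u=1 | in ⊥ | out [-5,3] | ==
  [3] u=2 | in [-4,-1] | out [-3,0] | prev ⊥ | push {}
  [4] u=3 | in [-4,-1] | out [-5,0] | prev ⊥ | push {}
  [5] u=4 | in ⊥ | out [1,6] | ==
  [6] u=5 | in [-5,0] | out [-5,0] | prev [-4,-1] | push {0,2}
  [7] u=6 | in [-3,0] | out [-5,-2] | prev ⊥ | push {3}
  [8] u=0 | in [-5,0] | out [-5,0] | prev [-4,-1] | push {}
  [9] u=2 | in [-5,0] | out [-4,1] | prev [-3,0] | push {6}
  [10] u=3 | in [-5,0] | out [-6,1] | prev [-5,0] | push {5}
  [11] u=6 | in [-4,1] | out [-6,-1] | prev [-5,-2] | push {3}
  [12] u=5 | in [-6,1] | out [-6,1] | prev [-5,0] | push {0,2}
  [13] u=3 | in [-6,0] | out [-6,1] | ==
  [14] u=0 | in [-6,1] | out [-6,1] | prev [-5,0] | push {3}
  [15] u=2 | in [-6,1] | out [-5,2] | prev [-4,1] | push {6}
  [16] u=3 | in [-6,1] | out [-6,2] | prev [-6,1] | push {5}
  [17] u=6 | in [-5,2] | out [-6,0] | prev [-6,-1] | push {3}
  [18] u=5 | in [-6,2] | out [-6,2] | prev [-6,1] | push {0,2}
  [19] u=3 | in [-6,1] | out [-6,2] | ==
  [20] u=0 | in [-6,2] | out [-6,2] | prev [-6,1] | push {3}
  [21] u=2 | in [-6,2] | out [-5,3] | prev [-5,2] | push {6}
  [22] u=3 | in [-6,2] | out [-6,3] | prev [-6,2] | push {5}
  [23] u=6 | in [-5,3] | out [-6,1] | prev [-6,0] | push {3}
  [24] u=5 | in [-6,3] | out [-6,3] | prev [-6,2] | push {0,2}
  [25] u=3 | in [-6,2] | out [-6,3] | ==
  [26] u=0 | in [-6,3] | out [-6,3] | prev [-6,2] | push {3}
  [27] u=2 | in [-6,3] | out [-5,4] | prev [-5,3] | push {6}
  [28] u=3 | in [-6,3] | out [-6,4] | prev [-6,3] | push {5}
  [29] u=6 | in [-5,4] | out [-6,2] | prev [-6,1] | push {3}
  [30] u=5 | in [-6,4] | out [-6,4] | prev [-6,3] | push {0,2}
  [31] u=3 | in [-6,3] | out [-6,4] | ==
  [32] u=0 | in [-6,4] | out [-6,4] | prev [-6,3] | push {3}
  [33] u=2 | in [-6,4] | out [-5,5] | prev [-5,4] | push {6}
  [34] u=3 | in [-6,4] | out [-6,5] | prev [-6,4] | push {5}
  [35] u=6 | in [-5,5] | out [-6,3] | prev [-6,2] | push {3}
  [36] u=5 | in [-6,5] | out [-6,5] | prev [-6,4] | push {0,2}
  [37] u=3 | in [-6,4] | out [-6,5] | ==
  [38] u=0 | in [-6,5] | out [-6,5] | prev [-6,4] | push {3}
  [39] u=2 | in [-6,5] | out [-5,6] | prev [-5,5] | push {6}
  [40] u=3 | in [-6,5] | out [-6,6] | prev [-6,5] | push {5}
  [41] u=6 | in [-5,6] | out [-6,4] | prev [-6,3] | push {3}
  [42] u=5 | in [-6,6] | out [-6,6] | prev [-6,5] | push {0,2}
  [43] u=3 | in [-6,5] | out [-6,6] | ==
  [44] u=0 | in [-6,6] | out [-6,6] | prev [-6,5] | push {3}
  [45] u=2 | in [-6,6] | out [-5,6] | ==
  [46] u=3 | in [-6,6] | out [-6,6] | ==

Converged values:
  [0] [-6,6]
  [1] [-5,3]
  [2] [-5,6]
  [3] [-6,6]
  [4] [1,6]
  [5] [-6,6]
  [6] [-6,4]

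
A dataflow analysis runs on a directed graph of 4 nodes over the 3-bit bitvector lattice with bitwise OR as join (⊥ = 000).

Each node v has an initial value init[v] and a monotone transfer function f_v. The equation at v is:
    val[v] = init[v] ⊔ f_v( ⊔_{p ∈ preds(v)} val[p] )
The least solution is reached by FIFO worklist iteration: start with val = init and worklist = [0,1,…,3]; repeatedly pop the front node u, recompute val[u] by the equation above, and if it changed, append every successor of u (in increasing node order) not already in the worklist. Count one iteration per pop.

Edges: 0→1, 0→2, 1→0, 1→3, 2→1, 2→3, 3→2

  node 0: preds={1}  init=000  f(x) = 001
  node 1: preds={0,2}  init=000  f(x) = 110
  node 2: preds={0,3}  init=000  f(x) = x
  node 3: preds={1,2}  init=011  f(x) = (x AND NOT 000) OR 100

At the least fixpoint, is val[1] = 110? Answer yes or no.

yes

Worklist (9 pops):
  #1 pop 0: in=000 → 001 (was 000); enqueue []
  #2 pop 1: in=001 → 110 (was 000); enqueue [0]
  #3 pop 2: in=011 → 011 (was 000); enqueue [1]
  #4 pop 3: in=111 → 111 (was 011); enqueue [2]
  #5 pop 0: in=110 → 001 (no change)
  #6 pop 1: in=011 → 110 (no change)
  #7 pop 2: in=111 → 111 (was 011); enqueue [1,3]
  #8 pop 1: in=111 → 110 (no change)
  #9 pop 3: in=111 → 111 (no change)

Fixpoint:
  val[0] = 001
  val[1] = 110
  val[2] = 111
  val[3] = 111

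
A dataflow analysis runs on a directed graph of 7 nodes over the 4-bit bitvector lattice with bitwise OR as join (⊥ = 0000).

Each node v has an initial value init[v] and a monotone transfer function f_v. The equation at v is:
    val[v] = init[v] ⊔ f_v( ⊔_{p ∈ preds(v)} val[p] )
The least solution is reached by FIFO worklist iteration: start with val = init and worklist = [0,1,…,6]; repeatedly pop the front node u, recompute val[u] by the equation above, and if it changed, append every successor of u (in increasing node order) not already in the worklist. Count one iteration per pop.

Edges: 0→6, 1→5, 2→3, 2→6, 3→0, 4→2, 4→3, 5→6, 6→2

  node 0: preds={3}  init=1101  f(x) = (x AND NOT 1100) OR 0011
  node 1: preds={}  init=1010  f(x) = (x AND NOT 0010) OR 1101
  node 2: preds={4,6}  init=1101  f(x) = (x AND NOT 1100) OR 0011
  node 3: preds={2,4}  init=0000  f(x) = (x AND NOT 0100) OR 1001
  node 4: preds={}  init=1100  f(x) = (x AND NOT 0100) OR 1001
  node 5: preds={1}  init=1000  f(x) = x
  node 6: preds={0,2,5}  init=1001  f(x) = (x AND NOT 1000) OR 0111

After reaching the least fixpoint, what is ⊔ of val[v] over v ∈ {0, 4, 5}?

1111

Iteration log — 10 steps:
  step 1. node 0  ⊔preds=0000  new=1111  old=1101  +wl: 
  step 2. node 1  ⊔preds=0000  new=1111  old=1010  +wl: 
  step 3. node 2  ⊔preds=1101  new=1111  old=1101  +wl: 
  step 4. node 3  ⊔preds=1111  new=1011  old=0000  +wl: 0
  step 5. node 4  ⊔preds=0000  new=1101  old=1100  +wl: 2,3
  step 6. node 5  ⊔preds=1111  new=1111  old=1000  +wl: 
  step 7. node 6  ⊔preds=1111  new=1111  old=1001  +wl: 
  step 8. node 0  ⊔preds=1011  new=1111  stable
  step 9. node 2  ⊔preds=1111  new=1111  stable
  step 10. node 3  ⊔preds=1111  new=1011  stable

Least fixpoint reached:
  node 0: 1111
  node 1: 1111
  node 2: 1111
  node 3: 1011
  node 4: 1101
  node 5: 1111
  node 6: 1111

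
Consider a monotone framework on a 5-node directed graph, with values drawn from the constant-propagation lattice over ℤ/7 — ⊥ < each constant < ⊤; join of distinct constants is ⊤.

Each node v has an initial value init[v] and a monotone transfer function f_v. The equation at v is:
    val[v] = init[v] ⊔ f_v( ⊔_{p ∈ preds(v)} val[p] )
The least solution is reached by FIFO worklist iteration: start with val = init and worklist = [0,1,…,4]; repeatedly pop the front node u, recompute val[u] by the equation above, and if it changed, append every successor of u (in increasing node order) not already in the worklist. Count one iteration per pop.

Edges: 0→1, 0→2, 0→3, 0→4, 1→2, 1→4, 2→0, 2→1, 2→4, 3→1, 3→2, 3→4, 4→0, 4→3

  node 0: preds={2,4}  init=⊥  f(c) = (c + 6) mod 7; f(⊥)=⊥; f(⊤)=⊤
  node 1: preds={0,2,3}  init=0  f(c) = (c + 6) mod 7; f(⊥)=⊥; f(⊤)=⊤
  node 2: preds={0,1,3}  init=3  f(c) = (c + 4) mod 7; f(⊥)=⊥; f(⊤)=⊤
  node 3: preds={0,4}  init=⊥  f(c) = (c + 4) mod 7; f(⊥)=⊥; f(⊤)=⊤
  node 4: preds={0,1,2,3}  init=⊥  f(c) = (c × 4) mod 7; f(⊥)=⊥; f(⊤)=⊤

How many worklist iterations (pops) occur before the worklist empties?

Trace (12 dequeues):
  [1] u=0 | in 3 | out 2 | prev ⊥ | push {}
  [2] u=1 | in ⊤ | out ⊤ | prev 0 | push {}
  [3] u=2 | in ⊤ | out ⊤ | prev 3 | push {0,1}
  [4] u=3 | in 2 | out 6 | prev ⊥ | push {2}
  [5] u=4 | in ⊤ | out ⊤ | prev ⊥ | push {3}
  [6] u=0 | in ⊤ | out ⊤ | prev 2 | push {4}
  [7] u=1 | in ⊤ | out ⊤ | ==
  [8] u=2 | in ⊤ | out ⊤ | ==
  [9] u=3 | in ⊤ | out ⊤ | prev 6 | push {1,2}
  [10] u=4 | in ⊤ | out ⊤ | ==
  [11] u=1 | in ⊤ | out ⊤ | ==
  [12] u=2 | in ⊤ | out ⊤ | ==

Converged values:
  [0] ⊤
  [1] ⊤
  [2] ⊤
  [3] ⊤
  [4] ⊤

12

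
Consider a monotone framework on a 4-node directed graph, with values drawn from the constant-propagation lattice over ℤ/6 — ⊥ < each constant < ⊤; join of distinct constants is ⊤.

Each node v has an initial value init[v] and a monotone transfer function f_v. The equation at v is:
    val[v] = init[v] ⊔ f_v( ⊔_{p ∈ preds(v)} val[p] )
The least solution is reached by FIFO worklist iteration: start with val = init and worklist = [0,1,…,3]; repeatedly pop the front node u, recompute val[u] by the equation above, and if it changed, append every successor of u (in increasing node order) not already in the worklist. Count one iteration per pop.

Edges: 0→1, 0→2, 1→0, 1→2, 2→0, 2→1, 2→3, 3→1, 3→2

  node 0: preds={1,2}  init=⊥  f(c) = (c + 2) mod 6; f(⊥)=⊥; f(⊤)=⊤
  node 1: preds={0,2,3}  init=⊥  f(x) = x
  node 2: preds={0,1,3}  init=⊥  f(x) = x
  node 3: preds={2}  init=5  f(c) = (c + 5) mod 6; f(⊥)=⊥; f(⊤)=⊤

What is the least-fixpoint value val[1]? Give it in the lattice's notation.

⊤

Worklist (11 pops):
  #1 pop 0: in=⊥ → ⊥ (no change)
  #2 pop 1: in=5 → 5 (was ⊥); enqueue [0]
  #3 pop 2: in=5 → 5 (was ⊥); enqueue [1]
  #4 pop 3: in=5 → ⊤ (was 5); enqueue [2]
  #5 pop 0: in=5 → 1 (was ⊥); enqueue []
  #6 pop 1: in=⊤ → ⊤ (was 5); enqueue [0]
  #7 pop 2: in=⊤ → ⊤ (was 5); enqueue [1,3]
  #8 pop 0: in=⊤ → ⊤ (was 1); enqueue [2]
  #9 pop 1: in=⊤ → ⊤ (no change)
  #10 pop 3: in=⊤ → ⊤ (no change)
  #11 pop 2: in=⊤ → ⊤ (no change)

Fixpoint:
  val[0] = ⊤
  val[1] = ⊤
  val[2] = ⊤
  val[3] = ⊤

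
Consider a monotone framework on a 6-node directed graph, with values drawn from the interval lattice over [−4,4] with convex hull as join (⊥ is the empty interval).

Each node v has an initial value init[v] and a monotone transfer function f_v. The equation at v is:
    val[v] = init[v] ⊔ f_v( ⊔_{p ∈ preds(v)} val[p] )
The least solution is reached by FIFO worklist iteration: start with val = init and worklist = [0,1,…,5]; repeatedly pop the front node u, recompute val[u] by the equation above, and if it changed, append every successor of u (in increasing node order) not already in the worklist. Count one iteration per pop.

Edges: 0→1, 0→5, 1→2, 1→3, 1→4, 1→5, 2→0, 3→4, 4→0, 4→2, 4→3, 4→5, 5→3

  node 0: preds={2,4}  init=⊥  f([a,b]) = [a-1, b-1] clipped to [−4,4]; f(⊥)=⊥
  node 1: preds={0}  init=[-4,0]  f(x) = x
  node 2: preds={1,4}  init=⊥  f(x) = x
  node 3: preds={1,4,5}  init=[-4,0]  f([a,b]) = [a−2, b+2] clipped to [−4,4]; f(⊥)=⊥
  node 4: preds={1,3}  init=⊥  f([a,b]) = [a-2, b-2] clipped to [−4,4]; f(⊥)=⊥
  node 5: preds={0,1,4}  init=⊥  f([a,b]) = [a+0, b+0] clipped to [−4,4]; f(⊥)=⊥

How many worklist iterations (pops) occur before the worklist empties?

11

Iteration log — 11 steps:
  step 1. node 0  ⊔preds=⊥  new=⊥  stable
  step 2. node 1  ⊔preds=⊥  new=[-4,0]  stable
  step 3. node 2  ⊔preds=[-4,0]  new=[-4,0]  old=⊥  +wl: 0
  step 4. node 3  ⊔preds=[-4,0]  new=[-4,2]  old=[-4,0]  +wl: 
  step 5. node 4  ⊔preds=[-4,2]  new=[-4,0]  old=⊥  +wl: 2,3
  step 6. node 5  ⊔preds=[-4,0]  new=[-4,0]  old=⊥  +wl: 
  step 7. node 0  ⊔preds=[-4,0]  new=[-4,-1]  old=⊥  +wl: 1,5
  step 8. node 2  ⊔preds=[-4,0]  new=[-4,0]  stable
  step 9. node 3  ⊔preds=[-4,0]  new=[-4,2]  stable
  step 10. node 1  ⊔preds=[-4,-1]  new=[-4,0]  stable
  step 11. node 5  ⊔preds=[-4,0]  new=[-4,0]  stable

Least fixpoint reached:
  node 0: [-4,-1]
  node 1: [-4,0]
  node 2: [-4,0]
  node 3: [-4,2]
  node 4: [-4,0]
  node 5: [-4,0]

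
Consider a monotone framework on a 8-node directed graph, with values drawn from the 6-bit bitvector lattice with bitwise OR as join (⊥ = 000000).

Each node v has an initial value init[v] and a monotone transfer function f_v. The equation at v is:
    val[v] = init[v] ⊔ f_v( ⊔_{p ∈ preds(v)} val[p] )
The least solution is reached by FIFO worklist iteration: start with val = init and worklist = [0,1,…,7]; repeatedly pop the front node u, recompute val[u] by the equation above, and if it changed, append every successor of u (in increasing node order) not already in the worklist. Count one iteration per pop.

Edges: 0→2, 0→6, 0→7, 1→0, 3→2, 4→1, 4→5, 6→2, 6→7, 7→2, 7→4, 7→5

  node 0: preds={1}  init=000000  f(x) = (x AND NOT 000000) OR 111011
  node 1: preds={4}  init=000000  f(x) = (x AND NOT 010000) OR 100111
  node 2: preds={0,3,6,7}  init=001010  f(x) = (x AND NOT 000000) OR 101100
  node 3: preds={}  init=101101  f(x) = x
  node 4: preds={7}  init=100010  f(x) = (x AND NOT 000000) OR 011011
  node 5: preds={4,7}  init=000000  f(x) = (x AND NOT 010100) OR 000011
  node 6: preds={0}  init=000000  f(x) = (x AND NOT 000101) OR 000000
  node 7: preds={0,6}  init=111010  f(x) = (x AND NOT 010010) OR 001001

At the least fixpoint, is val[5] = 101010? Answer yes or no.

Iteration log — 20 steps:
  step 1. node 0  ⊔preds=000000  new=111011  old=000000  +wl: 
  step 2. node 1  ⊔preds=100010  new=100111  old=000000  +wl: 0
  step 3. node 2  ⊔preds=111111  new=111111  old=001010  +wl: 
  step 4. node 3  ⊔preds=000000  new=101101  stable
  step 5. node 4  ⊔preds=111010  new=111011  old=100010  +wl: 1
  step 6. node 5  ⊔preds=111011  new=101011  old=000000  +wl: 
  step 7. node 6  ⊔preds=111011  new=111010  old=000000  +wl: 2
  step 8. node 7  ⊔preds=111011  new=111011  old=111010  +wl: 4,5
  step 9. node 0  ⊔preds=100111  new=111111  old=111011  +wl: 6,7
  step 10. node 1  ⊔preds=111011  new=101111  old=100111  +wl: 0
  step 11. node 2  ⊔preds=111111  new=111111  stable
  step 12. node 4  ⊔preds=111011  new=111011  stable
  step 13. node 5  ⊔preds=111011  new=101011  stable
  step 14. node 6  ⊔preds=111111  new=111010  stable
  step 15. node 7  ⊔preds=111111  new=111111  old=111011  +wl: 2,4,5
  step 16. node 0  ⊔preds=101111  new=111111  stable
  step 17. node 2  ⊔preds=111111  new=111111  stable
  step 18. node 4  ⊔preds=111111  new=111111  old=111011  +wl: 1
  step 19. node 5  ⊔preds=111111  new=101011  stable
  step 20. node 1  ⊔preds=111111  new=101111  stable

Least fixpoint reached:
  node 0: 111111
  node 1: 101111
  node 2: 111111
  node 3: 101101
  node 4: 111111
  node 5: 101011
  node 6: 111010
  node 7: 111111

no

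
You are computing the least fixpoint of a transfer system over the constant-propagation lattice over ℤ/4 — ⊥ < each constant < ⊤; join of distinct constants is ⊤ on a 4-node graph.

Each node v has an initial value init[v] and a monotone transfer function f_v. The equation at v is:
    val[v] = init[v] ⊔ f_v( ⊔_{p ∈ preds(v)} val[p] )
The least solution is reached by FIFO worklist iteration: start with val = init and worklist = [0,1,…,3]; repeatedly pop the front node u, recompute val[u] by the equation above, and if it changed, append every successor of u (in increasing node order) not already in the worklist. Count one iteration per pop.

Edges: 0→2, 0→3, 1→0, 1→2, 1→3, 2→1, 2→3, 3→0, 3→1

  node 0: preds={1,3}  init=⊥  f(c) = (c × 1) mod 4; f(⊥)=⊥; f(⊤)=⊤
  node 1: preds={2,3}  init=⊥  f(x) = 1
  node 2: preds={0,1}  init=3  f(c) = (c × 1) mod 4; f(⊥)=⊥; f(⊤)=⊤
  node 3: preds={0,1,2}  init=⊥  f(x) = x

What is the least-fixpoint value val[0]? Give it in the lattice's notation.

⊤

Trace (8 dequeues):
  [1] u=0 | in ⊥ | out ⊥ | ==
  [2] u=1 | in 3 | out 1 | prev ⊥ | push {0}
  [3] u=2 | in 1 | out ⊤ | prev 3 | push {1}
  [4] u=3 | in ⊤ | out ⊤ | prev ⊥ | push {}
  [5] u=0 | in ⊤ | out ⊤ | prev ⊥ | push {2,3}
  [6] u=1 | in ⊤ | out 1 | ==
  [7] u=2 | in ⊤ | out ⊤ | ==
  [8] u=3 | in ⊤ | out ⊤ | ==

Converged values:
  [0] ⊤
  [1] 1
  [2] ⊤
  [3] ⊤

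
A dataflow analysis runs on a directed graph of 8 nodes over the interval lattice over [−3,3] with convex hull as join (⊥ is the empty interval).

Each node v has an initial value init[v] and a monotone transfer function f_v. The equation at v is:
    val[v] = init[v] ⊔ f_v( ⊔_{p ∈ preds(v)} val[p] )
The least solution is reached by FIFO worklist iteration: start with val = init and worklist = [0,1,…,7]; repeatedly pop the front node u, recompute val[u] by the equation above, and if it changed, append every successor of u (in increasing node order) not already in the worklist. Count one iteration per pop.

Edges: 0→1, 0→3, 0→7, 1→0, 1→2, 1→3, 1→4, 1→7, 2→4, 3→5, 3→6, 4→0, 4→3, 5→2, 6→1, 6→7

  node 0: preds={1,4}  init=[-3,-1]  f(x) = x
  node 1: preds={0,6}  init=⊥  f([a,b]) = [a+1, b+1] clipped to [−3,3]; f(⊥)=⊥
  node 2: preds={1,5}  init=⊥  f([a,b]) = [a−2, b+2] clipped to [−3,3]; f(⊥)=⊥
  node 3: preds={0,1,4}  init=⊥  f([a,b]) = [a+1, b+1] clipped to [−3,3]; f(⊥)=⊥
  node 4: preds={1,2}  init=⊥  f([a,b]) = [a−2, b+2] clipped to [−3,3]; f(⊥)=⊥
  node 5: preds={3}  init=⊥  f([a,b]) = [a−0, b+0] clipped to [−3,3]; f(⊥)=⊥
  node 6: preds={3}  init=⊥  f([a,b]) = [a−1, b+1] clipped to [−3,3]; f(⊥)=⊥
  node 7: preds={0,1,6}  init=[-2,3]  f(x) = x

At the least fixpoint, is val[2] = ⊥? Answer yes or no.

Trace (21 dequeues):
  [1] u=0 | in ⊥ | out [-3,-1] | ==
  [2] u=1 | in [-3,-1] | out [-2,0] | prev ⊥ | push {0}
  [3] u=2 | in [-2,0] | out [-3,2] | prev ⊥ | push {}
  [4] u=3 | in [-3,0] | out [-2,1] | prev ⊥ | push {}
  [5] u=4 | in [-3,2] | out [-3,3] | prev ⊥ | push {3}
  [6] u=5 | in [-2,1] | out [-2,1] | prev ⊥ | push {2}
  [7] u=6 | in [-2,1] | out [-3,2] | prev ⊥ | push {1}
  [8] u=7 | in [-3,2] | out [-3,3] | prev [-2,3] | push {}
  [9] u=0 | in [-3,3] | out [-3,3] | prev [-3,-1] | push {7}
  [10] u=3 | in [-3,3] | out [-2,3] | prev [-2,1] | push {5,6}
  [11] u=2 | in [-2,1] | out [-3,3] | prev [-3,2] | push {4}
  [12] u=1 | in [-3,3] | out [-2,3] | prev [-2,0] | push {0,2,3}
  [13] u=7 | in [-3,3] | out [-3,3] | ==
  [14] u=5 | in [-2,3] | out [-2,3] | prev [-2,1] | push {}
  [15] u=6 | in [-2,3] | out [-3,3] | prev [-3,2] | push {1,7}
  [16] u=4 | in [-3,3] | out [-3,3] | ==
  [17] u=0 | in [-3,3] | out [-3,3] | ==
  [18] u=2 | in [-2,3] | out [-3,3] | ==
  [19] u=3 | in [-3,3] | out [-2,3] | ==
  [20] u=1 | in [-3,3] | out [-2,3] | ==
  [21] u=7 | in [-3,3] | out [-3,3] | ==

Converged values:
  [0] [-3,3]
  [1] [-2,3]
  [2] [-3,3]
  [3] [-2,3]
  [4] [-3,3]
  [5] [-2,3]
  [6] [-3,3]
  [7] [-3,3]

no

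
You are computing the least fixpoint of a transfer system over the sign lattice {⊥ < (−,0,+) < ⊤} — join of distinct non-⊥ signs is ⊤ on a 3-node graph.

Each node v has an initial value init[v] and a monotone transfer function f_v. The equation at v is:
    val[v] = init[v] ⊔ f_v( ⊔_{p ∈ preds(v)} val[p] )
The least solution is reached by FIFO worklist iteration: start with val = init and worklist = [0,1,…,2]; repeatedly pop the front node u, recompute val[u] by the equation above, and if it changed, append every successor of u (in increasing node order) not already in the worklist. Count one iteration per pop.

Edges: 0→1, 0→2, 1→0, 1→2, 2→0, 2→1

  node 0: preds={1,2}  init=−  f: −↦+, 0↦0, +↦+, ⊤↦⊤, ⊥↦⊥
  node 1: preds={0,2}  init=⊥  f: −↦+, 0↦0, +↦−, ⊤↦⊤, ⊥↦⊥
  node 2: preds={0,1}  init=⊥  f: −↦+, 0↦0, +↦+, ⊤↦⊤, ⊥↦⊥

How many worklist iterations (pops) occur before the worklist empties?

7

Iteration log — 7 steps:
  step 1. node 0  ⊔preds=⊥  new=−  stable
  step 2. node 1  ⊔preds=−  new=+  old=⊥  +wl: 0
  step 3. node 2  ⊔preds=⊤  new=⊤  old=⊥  +wl: 1
  step 4. node 0  ⊔preds=⊤  new=⊤  old=−  +wl: 2
  step 5. node 1  ⊔preds=⊤  new=⊤  old=+  +wl: 0
  step 6. node 2  ⊔preds=⊤  new=⊤  stable
  step 7. node 0  ⊔preds=⊤  new=⊤  stable

Least fixpoint reached:
  node 0: ⊤
  node 1: ⊤
  node 2: ⊤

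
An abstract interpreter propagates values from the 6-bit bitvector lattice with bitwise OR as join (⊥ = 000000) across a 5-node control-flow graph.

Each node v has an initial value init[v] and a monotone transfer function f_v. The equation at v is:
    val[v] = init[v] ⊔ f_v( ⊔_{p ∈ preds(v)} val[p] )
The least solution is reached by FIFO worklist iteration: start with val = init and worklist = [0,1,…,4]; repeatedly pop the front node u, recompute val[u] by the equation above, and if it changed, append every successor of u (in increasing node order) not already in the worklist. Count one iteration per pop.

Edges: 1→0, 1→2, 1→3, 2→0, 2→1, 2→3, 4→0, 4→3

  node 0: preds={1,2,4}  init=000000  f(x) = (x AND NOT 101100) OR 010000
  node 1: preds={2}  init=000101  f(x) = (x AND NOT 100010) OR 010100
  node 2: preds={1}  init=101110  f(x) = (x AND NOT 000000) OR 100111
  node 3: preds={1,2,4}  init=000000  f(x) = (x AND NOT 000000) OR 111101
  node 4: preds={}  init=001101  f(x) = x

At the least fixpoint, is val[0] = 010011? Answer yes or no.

Trace (7 dequeues):
  [1] u=0 | in 101111 | out 010011 | prev 000000 | push {}
  [2] u=1 | in 101110 | out 011101 | prev 000101 | push {0}
  [3] u=2 | in 011101 | out 111111 | prev 101110 | push {1}
  [4] u=3 | in 111111 | out 111111 | prev 000000 | push {}
  [5] u=4 | in 000000 | out 001101 | ==
  [6] u=0 | in 111111 | out 010011 | ==
  [7] u=1 | in 111111 | out 011101 | ==

Converged values:
  [0] 010011
  [1] 011101
  [2] 111111
  [3] 111111
  [4] 001101

yes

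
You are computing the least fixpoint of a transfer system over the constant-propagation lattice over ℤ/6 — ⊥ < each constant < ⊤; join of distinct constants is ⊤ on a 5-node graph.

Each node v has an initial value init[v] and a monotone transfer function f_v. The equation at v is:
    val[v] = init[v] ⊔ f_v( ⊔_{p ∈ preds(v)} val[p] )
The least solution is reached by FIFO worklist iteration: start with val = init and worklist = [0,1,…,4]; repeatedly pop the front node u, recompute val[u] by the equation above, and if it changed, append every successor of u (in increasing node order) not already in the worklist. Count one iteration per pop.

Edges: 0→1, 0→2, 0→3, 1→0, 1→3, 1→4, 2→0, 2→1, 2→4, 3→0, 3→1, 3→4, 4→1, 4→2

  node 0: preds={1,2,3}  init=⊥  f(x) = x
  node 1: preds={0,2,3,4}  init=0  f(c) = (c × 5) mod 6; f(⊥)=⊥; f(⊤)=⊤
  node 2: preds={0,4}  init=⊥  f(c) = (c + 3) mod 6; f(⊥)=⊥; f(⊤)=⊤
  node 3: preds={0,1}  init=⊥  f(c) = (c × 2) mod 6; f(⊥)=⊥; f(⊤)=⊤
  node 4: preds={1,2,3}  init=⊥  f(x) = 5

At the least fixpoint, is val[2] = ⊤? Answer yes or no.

yes

Worklist (12 pops):
  #1 pop 0: in=0 → 0 (was ⊥); enqueue []
  #2 pop 1: in=0 → 0 (no change)
  #3 pop 2: in=0 → 3 (was ⊥); enqueue [0,1]
  #4 pop 3: in=0 → 0 (was ⊥); enqueue []
  #5 pop 4: in=⊤ → 5 (was ⊥); enqueue [2]
  #6 pop 0: in=⊤ → ⊤ (was 0); enqueue [3]
  #7 pop 1: in=⊤ → ⊤ (was 0); enqueue [0,4]
  #8 pop 2: in=⊤ → ⊤ (was 3); enqueue [1]
  #9 pop 3: in=⊤ → ⊤ (was 0); enqueue []
  #10 pop 0: in=⊤ → ⊤ (no change)
  #11 pop 4: in=⊤ → 5 (no change)
  #12 pop 1: in=⊤ → ⊤ (no change)

Fixpoint:
  val[0] = ⊤
  val[1] = ⊤
  val[2] = ⊤
  val[3] = ⊤
  val[4] = 5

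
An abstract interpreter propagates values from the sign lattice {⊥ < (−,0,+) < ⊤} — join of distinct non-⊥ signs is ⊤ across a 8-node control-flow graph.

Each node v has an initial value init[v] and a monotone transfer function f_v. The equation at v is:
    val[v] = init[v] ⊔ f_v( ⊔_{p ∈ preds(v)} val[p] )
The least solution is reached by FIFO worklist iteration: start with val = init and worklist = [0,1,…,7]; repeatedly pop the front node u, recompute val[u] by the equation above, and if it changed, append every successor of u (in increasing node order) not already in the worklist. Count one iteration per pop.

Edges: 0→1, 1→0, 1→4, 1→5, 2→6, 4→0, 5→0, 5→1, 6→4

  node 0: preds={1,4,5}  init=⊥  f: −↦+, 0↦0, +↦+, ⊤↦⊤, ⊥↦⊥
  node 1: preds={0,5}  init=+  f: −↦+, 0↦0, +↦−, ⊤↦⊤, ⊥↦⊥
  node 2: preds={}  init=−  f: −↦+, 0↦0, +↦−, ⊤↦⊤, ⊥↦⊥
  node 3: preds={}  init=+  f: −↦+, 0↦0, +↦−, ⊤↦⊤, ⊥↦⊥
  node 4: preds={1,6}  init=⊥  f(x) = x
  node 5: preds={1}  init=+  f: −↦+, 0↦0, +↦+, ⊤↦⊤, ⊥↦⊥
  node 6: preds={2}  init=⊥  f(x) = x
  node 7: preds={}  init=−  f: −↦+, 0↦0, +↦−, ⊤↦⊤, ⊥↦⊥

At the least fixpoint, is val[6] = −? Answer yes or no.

Iteration log — 11 steps:
  step 1. node 0  ⊔preds=+  new=+  old=⊥  +wl: 
  step 2. node 1  ⊔preds=+  new=⊤  old=+  +wl: 0
  step 3. node 2  ⊔preds=⊥  new=−  stable
  step 4. node 3  ⊔preds=⊥  new=+  stable
  step 5. node 4  ⊔preds=⊤  new=⊤  old=⊥  +wl: 
  step 6. node 5  ⊔preds=⊤  new=⊤  old=+  +wl: 1
  step 7. node 6  ⊔preds=−  new=−  old=⊥  +wl: 4
  step 8. node 7  ⊔preds=⊥  new=−  stable
  step 9. node 0  ⊔preds=⊤  new=⊤  old=+  +wl: 
  step 10. node 1  ⊔preds=⊤  new=⊤  stable
  step 11. node 4  ⊔preds=⊤  new=⊤  stable

Least fixpoint reached:
  node 0: ⊤
  node 1: ⊤
  node 2: −
  node 3: +
  node 4: ⊤
  node 5: ⊤
  node 6: −
  node 7: −

yes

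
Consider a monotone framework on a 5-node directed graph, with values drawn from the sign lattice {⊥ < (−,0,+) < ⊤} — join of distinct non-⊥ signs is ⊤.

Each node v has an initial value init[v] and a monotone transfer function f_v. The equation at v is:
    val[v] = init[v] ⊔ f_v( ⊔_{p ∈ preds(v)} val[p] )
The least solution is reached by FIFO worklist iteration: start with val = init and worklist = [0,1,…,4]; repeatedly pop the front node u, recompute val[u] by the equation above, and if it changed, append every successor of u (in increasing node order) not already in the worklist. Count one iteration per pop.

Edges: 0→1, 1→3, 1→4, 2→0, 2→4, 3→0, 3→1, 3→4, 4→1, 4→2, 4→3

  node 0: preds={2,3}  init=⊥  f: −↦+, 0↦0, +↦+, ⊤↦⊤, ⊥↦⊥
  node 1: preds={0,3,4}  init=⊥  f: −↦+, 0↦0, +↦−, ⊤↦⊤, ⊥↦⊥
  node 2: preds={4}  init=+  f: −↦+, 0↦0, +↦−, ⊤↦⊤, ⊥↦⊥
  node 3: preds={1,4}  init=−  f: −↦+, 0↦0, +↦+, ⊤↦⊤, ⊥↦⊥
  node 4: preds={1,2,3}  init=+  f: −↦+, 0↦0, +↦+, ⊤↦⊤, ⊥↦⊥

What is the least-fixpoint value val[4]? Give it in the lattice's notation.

Worklist (9 pops):
  #1 pop 0: in=⊤ → ⊤ (was ⊥); enqueue []
  #2 pop 1: in=⊤ → ⊤ (was ⊥); enqueue []
  #3 pop 2: in=+ → ⊤ (was +); enqueue [0]
  #4 pop 3: in=⊤ → ⊤ (was −); enqueue [1]
  #5 pop 4: in=⊤ → ⊤ (was +); enqueue [2,3]
  #6 pop 0: in=⊤ → ⊤ (no change)
  #7 pop 1: in=⊤ → ⊤ (no change)
  #8 pop 2: in=⊤ → ⊤ (no change)
  #9 pop 3: in=⊤ → ⊤ (no change)

Fixpoint:
  val[0] = ⊤
  val[1] = ⊤
  val[2] = ⊤
  val[3] = ⊤
  val[4] = ⊤

⊤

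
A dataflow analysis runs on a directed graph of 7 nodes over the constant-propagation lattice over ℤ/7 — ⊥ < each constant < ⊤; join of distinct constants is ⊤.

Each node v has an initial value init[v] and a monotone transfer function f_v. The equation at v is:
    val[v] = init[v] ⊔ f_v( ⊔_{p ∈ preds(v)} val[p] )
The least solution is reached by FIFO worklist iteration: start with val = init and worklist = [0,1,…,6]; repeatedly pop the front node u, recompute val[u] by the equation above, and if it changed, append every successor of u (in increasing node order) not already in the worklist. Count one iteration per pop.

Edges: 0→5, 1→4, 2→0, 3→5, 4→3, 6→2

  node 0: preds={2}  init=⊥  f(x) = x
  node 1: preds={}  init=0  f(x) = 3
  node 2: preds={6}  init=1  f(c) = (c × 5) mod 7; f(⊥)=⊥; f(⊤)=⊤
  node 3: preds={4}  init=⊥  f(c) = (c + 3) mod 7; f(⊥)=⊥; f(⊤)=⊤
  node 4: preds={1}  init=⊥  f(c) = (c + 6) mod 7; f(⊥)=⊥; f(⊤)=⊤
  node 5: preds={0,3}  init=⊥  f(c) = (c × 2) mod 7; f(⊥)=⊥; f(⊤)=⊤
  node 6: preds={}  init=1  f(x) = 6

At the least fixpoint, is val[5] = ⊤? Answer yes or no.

yes

Trace (11 dequeues):
  [1] u=0 | in 1 | out 1 | prev ⊥ | push {}
  [2] u=1 | in ⊥ | out ⊤ | prev 0 | push {}
  [3] u=2 | in 1 | out ⊤ | prev 1 | push {0}
  [4] u=3 | in ⊥ | out ⊥ | ==
  [5] u=4 | in ⊤ | out ⊤ | prev ⊥ | push {3}
  [6] u=5 | in 1 | out 2 | prev ⊥ | push {}
  [7] u=6 | in ⊥ | out ⊤ | prev 1 | push {2}
  [8] u=0 | in ⊤ | out ⊤ | prev 1 | push {5}
  [9] u=3 | in ⊤ | out ⊤ | prev ⊥ | push {}
  [10] u=2 | in ⊤ | out ⊤ | ==
  [11] u=5 | in ⊤ | out ⊤ | prev 2 | push {}

Converged values:
  [0] ⊤
  [1] ⊤
  [2] ⊤
  [3] ⊤
  [4] ⊤
  [5] ⊤
  [6] ⊤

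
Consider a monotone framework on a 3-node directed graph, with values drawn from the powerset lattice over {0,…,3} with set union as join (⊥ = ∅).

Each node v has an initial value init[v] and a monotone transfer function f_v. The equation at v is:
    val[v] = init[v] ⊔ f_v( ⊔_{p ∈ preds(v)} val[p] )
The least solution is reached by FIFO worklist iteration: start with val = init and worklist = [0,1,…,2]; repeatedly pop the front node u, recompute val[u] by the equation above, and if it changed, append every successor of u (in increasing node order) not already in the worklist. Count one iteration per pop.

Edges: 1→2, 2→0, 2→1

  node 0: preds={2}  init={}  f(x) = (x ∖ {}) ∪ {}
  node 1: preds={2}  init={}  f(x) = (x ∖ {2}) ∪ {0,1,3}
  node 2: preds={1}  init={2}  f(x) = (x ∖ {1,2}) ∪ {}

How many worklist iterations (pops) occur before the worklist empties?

Worklist (5 pops):
  #1 pop 0: in={2} → {2} (was {}); enqueue []
  #2 pop 1: in={2} → {0,1,3} (was {}); enqueue []
  #3 pop 2: in={0,1,3} → {0,2,3} (was {2}); enqueue [0,1]
  #4 pop 0: in={0,2,3} → {0,2,3} (was {2}); enqueue []
  #5 pop 1: in={0,2,3} → {0,1,3} (no change)

Fixpoint:
  val[0] = {0,2,3}
  val[1] = {0,1,3}
  val[2] = {0,2,3}

5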